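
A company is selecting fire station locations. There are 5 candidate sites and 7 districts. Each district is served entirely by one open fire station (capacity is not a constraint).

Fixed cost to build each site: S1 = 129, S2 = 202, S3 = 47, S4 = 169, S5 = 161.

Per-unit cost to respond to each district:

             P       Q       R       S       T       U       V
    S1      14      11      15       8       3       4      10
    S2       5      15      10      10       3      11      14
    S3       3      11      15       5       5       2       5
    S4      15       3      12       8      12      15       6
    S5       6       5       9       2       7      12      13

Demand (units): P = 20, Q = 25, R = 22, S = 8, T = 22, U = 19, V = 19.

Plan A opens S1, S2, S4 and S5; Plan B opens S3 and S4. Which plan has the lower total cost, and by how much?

Plan A: {S1, S2, S4, S5}: P→S2 5·20=100, Q→S4 3·25=75, R→S5 9·22=198, S→S5 2·8=16, T→S1 3·22=66, U→S1 4·19=76, V→S4 6·19=114. Service 645; fixed 661; total 1306.
Plan B: {S3, S4}: P→S3 3·20=60, Q→S4 3·25=75, R→S4 12·22=264, S→S3 5·8=40, T→S3 5·22=110, U→S3 2·19=38, V→S3 5·19=95. Service 682; fixed 216; total 898.
Difference: |1306 − 898| = 408.

Plan B is cheaper by 408.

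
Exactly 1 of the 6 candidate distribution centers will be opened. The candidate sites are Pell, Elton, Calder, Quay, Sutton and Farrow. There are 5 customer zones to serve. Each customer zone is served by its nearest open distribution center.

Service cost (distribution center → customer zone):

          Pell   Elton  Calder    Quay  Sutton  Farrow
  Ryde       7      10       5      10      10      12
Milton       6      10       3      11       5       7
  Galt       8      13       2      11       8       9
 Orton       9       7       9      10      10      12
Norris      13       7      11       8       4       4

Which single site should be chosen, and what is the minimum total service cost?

With exactly 1 open, each customer zone uses its cheapest among the chosen.
{Calder}: Ryde→Calder 5, Milton→Calder 3, Galt→Calder 2, Orton→Calder 9, Norris→Calder 11. Service cost 30.
{Sutton}: service cost 37
{Pell}: service cost 43
Among all 6 size-1 choices, {Calder} is lowest.

Choose Calder only; total service cost 30.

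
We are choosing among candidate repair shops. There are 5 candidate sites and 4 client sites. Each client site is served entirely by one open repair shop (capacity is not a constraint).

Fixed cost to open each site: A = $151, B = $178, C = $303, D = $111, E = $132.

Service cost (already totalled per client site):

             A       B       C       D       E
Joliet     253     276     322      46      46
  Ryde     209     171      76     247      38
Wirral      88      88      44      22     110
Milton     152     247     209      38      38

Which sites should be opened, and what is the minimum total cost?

For any fixed open set, each client site goes to its cheapest open site; total = fixed + service.
{E}: Joliet→E 46, Ryde→E 38, Wirral→E 110, Milton→E 38. Service 232; fixed 132; total 364.
{D, E}: service 144 + fixed 243 = 387
{D}: service 353 + fixed 111 = 464
{A, B, C, D, E}: Joliet→D 46, Ryde→E 38, Wirral→D 22, Milton→D 38. Service 144; fixed 875; total 1019.
No other subset beats 364.

Open E only; minimum total cost 364.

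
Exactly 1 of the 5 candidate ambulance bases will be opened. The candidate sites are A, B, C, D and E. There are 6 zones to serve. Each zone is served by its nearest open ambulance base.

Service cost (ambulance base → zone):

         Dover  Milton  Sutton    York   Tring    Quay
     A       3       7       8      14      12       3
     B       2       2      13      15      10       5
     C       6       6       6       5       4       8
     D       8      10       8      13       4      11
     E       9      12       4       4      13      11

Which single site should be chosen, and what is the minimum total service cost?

With exactly 1 open, each zone uses its cheapest among the chosen.
{C}: Dover→C 6, Milton→C 6, Sutton→C 6, York→C 5, Tring→C 4, Quay→C 8. Service cost 35.
{A}: service cost 47
{B}: service cost 47
Among all 5 size-1 choices, {C} is lowest.

Choose C only; total service cost 35.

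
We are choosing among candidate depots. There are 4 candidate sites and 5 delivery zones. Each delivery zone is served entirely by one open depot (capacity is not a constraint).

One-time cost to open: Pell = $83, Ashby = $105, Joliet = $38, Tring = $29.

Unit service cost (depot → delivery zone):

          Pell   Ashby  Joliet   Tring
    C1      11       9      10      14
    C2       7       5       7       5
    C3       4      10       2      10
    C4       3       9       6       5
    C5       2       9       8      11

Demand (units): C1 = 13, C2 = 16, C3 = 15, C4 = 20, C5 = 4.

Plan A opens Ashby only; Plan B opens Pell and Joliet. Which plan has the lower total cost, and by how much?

Plan B is cheaper by 207.

Plan A: {Ashby}: C1→Ashby 9·13=117, C2→Ashby 5·16=80, C3→Ashby 10·15=150, C4→Ashby 9·20=180, C5→Ashby 9·4=36. Service 563; fixed 105; total 668.
Plan B: {Pell, Joliet}: C1→Joliet 10·13=130, C2→Pell 7·16=112, C3→Joliet 2·15=30, C4→Pell 3·20=60, C5→Pell 2·4=8. Service 340; fixed 121; total 461.
Difference: |668 − 461| = 207.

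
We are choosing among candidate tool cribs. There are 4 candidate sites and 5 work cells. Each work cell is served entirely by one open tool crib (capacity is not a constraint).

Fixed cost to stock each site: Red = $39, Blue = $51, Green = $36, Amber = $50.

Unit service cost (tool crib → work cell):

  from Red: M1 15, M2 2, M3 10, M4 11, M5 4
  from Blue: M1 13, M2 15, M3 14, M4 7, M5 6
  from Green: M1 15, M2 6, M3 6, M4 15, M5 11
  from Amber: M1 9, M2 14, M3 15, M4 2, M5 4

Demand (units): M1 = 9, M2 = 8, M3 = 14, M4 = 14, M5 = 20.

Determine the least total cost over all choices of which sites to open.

For any fixed open set, each work cell goes to its cheapest open site; total = fixed + service.
{Green, Amber}: M1→Amber 9·9=81, M2→Green 6·8=48, M3→Green 6·14=84, M4→Amber 2·14=28, M5→Amber 4·20=80. Service 321; fixed 86; total 407.
{Red, Green, Amber}: M1→Amber 9·9=81, M2→Red 2·8=16, M3→Green 6·14=84, M4→Amber 2·14=28, M5→Red 4·20=80. Service 289; fixed 125; total 414.
{Red, Amber}: M1→Amber 9·9=81, M2→Red 2·8=16, M3→Red 10·14=140, M4→Amber 2·14=28, M5→Red 4·20=80. Service 345; fixed 89; total 434.
{Red, Blue, Green, Amber}: service 289 + fixed 176 = 465
No other subset beats 407.

Minimum total cost: 407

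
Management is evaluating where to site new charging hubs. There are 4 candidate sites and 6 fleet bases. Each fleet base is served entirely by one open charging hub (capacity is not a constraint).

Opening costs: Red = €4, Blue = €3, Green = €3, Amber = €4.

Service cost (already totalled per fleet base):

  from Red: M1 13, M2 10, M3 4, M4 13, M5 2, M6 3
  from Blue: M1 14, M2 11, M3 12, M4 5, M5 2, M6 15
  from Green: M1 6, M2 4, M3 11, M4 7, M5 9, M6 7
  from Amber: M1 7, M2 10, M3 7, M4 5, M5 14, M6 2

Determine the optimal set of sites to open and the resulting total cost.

Open Red and Green; minimum total cost 33.

For any fixed open set, each fleet base goes to its cheapest open site; total = fixed + service.
{Red, Green}: M1→Green 6, M2→Green 4, M3→Red 4, M4→Green 7, M5→Red 2, M6→Red 3. Service 26; fixed 7; total 33.
{Red, Blue, Green}: service 24 + fixed 10 = 34
{Red, Green, Amber}: M1→Green 6, M2→Green 4, M3→Red 4, M4→Amber 5, M5→Red 2, M6→Amber 2. Service 23; fixed 11; total 34.
{Red, Blue, Green, Amber}: service 23 + fixed 14 = 37
(All 15 nonempty subsets were checked; Red and Green is lowest.)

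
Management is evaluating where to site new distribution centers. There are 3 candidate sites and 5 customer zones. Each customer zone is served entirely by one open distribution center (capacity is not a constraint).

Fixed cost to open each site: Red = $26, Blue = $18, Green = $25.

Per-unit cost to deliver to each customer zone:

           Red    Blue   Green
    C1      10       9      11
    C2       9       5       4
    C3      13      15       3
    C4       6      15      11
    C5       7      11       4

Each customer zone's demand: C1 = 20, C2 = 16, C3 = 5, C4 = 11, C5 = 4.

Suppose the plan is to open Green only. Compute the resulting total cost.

Total cost: 461

Each customer zone is assigned to its cheapest site among the open ones.
{Green}: C1→Green 11·20=220, C2→Green 4·16=64, C3→Green 3·5=15, C4→Green 11·11=121, C5→Green 4·4=16. Service 436; fixed 25; total 461.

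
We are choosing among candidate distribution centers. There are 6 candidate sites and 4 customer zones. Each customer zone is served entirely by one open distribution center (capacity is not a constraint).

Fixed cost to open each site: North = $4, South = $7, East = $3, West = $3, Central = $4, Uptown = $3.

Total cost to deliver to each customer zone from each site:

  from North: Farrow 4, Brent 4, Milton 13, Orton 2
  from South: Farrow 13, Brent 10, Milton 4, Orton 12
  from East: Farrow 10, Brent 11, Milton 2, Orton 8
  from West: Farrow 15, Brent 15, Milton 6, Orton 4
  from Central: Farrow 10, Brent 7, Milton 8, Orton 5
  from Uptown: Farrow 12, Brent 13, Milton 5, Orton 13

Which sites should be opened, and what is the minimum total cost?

Open North and East; minimum total cost 19.

For any fixed open set, each customer zone goes to its cheapest open site; total = fixed + service.
{North, East}: Farrow→North 4, Brent→North 4, Milton→East 2, Orton→North 2. Service 12; fixed 7; total 19.
{North, East, West}: service 12 + fixed 10 = 22
{North, East, Uptown}: service 12 + fixed 10 = 22
{North, South, East, West, Central, Uptown}: Farrow→North 4, Brent→North 4, Milton→East 2, Orton→North 2. Service 12; fixed 24; total 36.
No other subset beats 19.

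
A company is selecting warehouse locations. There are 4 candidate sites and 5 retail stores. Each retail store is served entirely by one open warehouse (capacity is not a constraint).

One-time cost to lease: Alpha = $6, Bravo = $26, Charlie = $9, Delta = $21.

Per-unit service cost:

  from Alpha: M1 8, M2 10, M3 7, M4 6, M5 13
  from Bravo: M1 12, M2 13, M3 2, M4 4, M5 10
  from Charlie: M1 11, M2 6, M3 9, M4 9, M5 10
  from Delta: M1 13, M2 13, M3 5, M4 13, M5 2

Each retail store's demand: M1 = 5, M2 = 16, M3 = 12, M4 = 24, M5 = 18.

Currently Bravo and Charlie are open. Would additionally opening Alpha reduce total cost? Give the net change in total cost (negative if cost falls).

Current service cost with {Bravo, Charlie}: 451.
Adding Alpha: each retail store re-picks its cheapest; new service cost 436, saving 15.
Extra fixed cost: 6. Net change = 6 − 15 = -9.
(Totals: 486 → 477.)

Yes — net change −9 (cost falls by 9).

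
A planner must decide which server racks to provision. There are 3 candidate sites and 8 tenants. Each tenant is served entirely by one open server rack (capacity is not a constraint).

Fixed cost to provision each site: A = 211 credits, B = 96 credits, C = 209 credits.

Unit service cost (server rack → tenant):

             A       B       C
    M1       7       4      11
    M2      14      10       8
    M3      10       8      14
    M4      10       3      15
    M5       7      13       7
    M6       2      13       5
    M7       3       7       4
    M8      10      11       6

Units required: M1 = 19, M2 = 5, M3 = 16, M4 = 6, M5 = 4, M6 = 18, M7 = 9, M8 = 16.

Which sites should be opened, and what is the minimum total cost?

Open B and C; minimum total cost 817.

For any fixed open set, each tenant goes to its cheapest open site; total = fixed + service.
{B, C}: M1→B 4·19=76, M2→C 8·5=40, M3→B 8·16=128, M4→B 3·6=18, M5→C 7·4=28, M6→C 5·18=90, M7→C 4·9=36, M8→C 6·16=96. Service 512; fixed 305; total 817.
{A, B}: M1→B 4·19=76, M2→B 10·5=50, M3→B 8·16=128, M4→B 3·6=18, M5→A 7·4=28, M6→A 2·18=36, M7→A 3·9=27, M8→A 10·16=160. Service 523; fixed 307; total 830.
{A}: service 674 + fixed 211 = 885
{A, B, C}: service 449 + fixed 516 = 965
No other subset beats 817.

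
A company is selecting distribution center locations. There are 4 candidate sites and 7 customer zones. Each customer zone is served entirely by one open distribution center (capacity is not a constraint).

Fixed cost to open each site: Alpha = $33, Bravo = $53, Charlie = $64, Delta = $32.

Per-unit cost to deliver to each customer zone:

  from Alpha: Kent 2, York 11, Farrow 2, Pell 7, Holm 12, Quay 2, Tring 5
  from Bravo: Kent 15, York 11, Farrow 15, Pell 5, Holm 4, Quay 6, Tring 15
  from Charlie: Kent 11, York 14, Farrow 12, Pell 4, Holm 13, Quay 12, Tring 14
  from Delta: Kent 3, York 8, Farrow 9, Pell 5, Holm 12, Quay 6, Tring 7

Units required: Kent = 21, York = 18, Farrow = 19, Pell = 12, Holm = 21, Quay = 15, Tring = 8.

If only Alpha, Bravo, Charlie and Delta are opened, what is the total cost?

Each customer zone is assigned to its cheapest site among the open ones.
{Alpha, Bravo, Charlie, Delta}: Kent→Alpha 2·21=42, York→Delta 8·18=144, Farrow→Alpha 2·19=38, Pell→Charlie 4·12=48, Holm→Bravo 4·21=84, Quay→Alpha 2·15=30, Tring→Alpha 5·8=40. Service 426; fixed 182; total 608.

Total cost: 608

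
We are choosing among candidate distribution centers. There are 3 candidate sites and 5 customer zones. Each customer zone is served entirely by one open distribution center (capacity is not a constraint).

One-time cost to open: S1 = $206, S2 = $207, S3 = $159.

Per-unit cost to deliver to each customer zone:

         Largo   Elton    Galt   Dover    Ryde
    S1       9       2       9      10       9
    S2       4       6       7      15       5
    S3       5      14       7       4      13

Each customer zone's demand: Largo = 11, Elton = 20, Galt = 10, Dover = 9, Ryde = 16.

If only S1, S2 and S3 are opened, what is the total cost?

Each customer zone is assigned to its cheapest site among the open ones.
{S1, S2, S3}: Largo→S2 4·11=44, Elton→S1 2·20=40, Galt→S2 7·10=70, Dover→S3 4·9=36, Ryde→S2 5·16=80. Service 270; fixed 572; total 842.

Total cost: 842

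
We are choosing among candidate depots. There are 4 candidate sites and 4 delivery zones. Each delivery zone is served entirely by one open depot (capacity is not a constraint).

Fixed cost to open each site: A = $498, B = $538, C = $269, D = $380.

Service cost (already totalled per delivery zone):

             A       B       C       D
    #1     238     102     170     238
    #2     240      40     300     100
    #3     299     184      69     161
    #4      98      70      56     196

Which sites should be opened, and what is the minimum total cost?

For any fixed open set, each delivery zone goes to its cheapest open site; total = fixed + service.
{C}: #1→C 170, #2→C 300, #3→C 69, #4→C 56. Service 595; fixed 269; total 864.
{B}: #1→B 102, #2→B 40, #3→B 184, #4→B 70. Service 396; fixed 538; total 934.
{C, D}: service 395 + fixed 649 = 1044
{A, B, C, D}: service 267 + fixed 1685 = 1952
No other subset beats 864.

Open C only; minimum total cost 864.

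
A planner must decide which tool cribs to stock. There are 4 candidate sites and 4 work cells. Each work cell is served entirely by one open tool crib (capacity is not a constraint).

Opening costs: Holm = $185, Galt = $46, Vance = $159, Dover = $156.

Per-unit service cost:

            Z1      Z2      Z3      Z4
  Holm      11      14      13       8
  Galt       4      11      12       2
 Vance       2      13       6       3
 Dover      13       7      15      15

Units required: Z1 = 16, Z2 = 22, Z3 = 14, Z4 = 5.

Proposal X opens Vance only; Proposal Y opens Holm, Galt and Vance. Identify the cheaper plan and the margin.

Proposal X: {Vance}: Z1→Vance 2·16=32, Z2→Vance 13·22=286, Z3→Vance 6·14=84, Z4→Vance 3·5=15. Service 417; fixed 159; total 576.
Proposal Y: {Holm, Galt, Vance}: Z1→Vance 2·16=32, Z2→Galt 11·22=242, Z3→Vance 6·14=84, Z4→Galt 2·5=10. Service 368; fixed 390; total 758.
Difference: |576 − 758| = 182.

Proposal X is cheaper by 182.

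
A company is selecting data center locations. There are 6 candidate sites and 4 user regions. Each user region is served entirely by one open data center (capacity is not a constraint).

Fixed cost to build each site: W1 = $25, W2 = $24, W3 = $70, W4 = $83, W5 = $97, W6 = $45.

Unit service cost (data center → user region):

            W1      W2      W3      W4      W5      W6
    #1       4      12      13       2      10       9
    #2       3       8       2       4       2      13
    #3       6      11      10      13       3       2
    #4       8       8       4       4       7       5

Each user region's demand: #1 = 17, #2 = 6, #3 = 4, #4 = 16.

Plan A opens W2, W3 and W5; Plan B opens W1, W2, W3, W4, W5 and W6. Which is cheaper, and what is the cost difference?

Plan A is cheaper by 13.

Plan A: {W2, W3, W5}: #1→W5 10·17=170, #2→W3 2·6=12, #3→W5 3·4=12, #4→W3 4·16=64. Service 258; fixed 191; total 449.
Plan B: {W1, W2, W3, W4, W5, W6}: #1→W4 2·17=34, #2→W3 2·6=12, #3→W6 2·4=8, #4→W3 4·16=64. Service 118; fixed 344; total 462.
Difference: |449 − 462| = 13.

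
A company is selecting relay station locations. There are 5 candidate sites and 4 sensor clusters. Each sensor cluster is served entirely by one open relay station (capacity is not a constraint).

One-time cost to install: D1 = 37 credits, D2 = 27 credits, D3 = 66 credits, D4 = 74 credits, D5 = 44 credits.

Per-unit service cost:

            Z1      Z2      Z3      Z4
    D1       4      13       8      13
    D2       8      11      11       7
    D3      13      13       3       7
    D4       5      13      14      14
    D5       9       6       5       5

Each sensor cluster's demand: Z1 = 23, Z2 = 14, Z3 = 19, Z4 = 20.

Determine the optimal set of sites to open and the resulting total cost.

Open D1 and D5; minimum total cost 452.

For any fixed open set, each sensor cluster goes to its cheapest open site; total = fixed + service.
{D1, D5}: Z1→D1 4·23=92, Z2→D5 6·14=84, Z3→D5 5·19=95, Z4→D5 5·20=100. Service 371; fixed 81; total 452.
{D1, D2, D5}: service 371 + fixed 108 = 479
{D1, D3, D5}: service 333 + fixed 147 = 480
{D1, D2, D3, D4, D5}: service 333 + fixed 248 = 581
No other subset beats 452.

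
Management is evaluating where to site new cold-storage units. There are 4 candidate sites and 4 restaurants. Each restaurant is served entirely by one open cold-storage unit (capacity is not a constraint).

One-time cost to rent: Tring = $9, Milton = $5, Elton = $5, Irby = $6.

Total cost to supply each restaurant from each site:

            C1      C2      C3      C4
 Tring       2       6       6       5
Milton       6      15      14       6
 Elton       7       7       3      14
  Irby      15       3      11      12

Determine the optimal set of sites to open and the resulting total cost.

For any fixed open set, each restaurant goes to its cheapest open site; total = fixed + service.
{Tring}: C1→Tring 2, C2→Tring 6, C3→Tring 6, C4→Tring 5. Service 19; fixed 9; total 28.
{Tring, Elton}: service 16 + fixed 14 = 30
{Tring, Irby}: service 16 + fixed 15 = 31
{Tring, Milton, Elton, Irby}: C1→Tring 2, C2→Irby 3, C3→Elton 3, C4→Tring 5. Service 13; fixed 25; total 38.
No other subset beats 28.

Open Tring only; minimum total cost 28.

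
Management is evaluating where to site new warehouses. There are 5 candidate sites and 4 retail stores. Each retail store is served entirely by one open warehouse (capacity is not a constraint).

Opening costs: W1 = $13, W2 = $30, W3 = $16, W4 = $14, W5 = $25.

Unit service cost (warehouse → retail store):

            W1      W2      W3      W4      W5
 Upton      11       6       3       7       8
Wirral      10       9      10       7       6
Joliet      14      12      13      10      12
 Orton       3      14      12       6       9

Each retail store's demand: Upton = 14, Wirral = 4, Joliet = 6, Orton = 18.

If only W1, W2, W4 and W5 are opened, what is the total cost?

Each retail store is assigned to its cheapest site among the open ones.
{W1, W2, W4, W5}: Upton→W2 6·14=84, Wirral→W5 6·4=24, Joliet→W4 10·6=60, Orton→W1 3·18=54. Service 222; fixed 82; total 304.

Total cost: 304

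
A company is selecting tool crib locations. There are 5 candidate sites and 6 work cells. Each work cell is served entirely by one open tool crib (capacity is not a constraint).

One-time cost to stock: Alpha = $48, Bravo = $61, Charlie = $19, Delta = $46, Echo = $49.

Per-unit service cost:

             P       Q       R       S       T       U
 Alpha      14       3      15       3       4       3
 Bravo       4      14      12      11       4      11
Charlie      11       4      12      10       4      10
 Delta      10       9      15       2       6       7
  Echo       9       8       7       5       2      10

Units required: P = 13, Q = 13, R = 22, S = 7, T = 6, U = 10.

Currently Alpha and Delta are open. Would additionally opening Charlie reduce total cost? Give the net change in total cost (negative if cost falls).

Current service cost with {Alpha, Delta}: 567.
Adding Charlie: each work cell re-picks its cheapest; new service cost 501, saving 66.
Extra fixed cost: 19. Net change = 19 − 66 = -47.
(Totals: 661 → 614.)

Yes — net change −47 (cost falls by 47).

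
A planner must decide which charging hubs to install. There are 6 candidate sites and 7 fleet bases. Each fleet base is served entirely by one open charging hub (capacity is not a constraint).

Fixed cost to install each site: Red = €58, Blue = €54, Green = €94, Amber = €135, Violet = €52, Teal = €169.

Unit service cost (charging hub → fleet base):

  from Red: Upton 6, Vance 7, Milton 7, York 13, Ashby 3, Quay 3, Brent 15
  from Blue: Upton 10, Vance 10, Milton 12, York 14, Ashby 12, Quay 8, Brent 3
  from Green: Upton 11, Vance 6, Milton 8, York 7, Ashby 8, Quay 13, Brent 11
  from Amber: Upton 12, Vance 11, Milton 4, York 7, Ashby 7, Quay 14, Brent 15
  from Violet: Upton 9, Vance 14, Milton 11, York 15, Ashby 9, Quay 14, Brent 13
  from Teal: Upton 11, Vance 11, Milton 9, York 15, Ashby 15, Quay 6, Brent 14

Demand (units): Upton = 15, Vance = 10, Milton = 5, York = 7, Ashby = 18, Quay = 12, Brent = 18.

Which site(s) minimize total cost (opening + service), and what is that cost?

Open Red and Blue; minimum total cost 542.

For any fixed open set, each fleet base goes to its cheapest open site; total = fixed + service.
{Red, Blue}: Upton→Red 6·15=90, Vance→Red 7·10=70, Milton→Red 7·5=35, York→Red 13·7=91, Ashby→Red 3·18=54, Quay→Red 3·12=36, Brent→Blue 3·18=54. Service 430; fixed 112; total 542.
{Red, Blue, Green}: service 378 + fixed 206 = 584
{Red, Blue, Violet}: service 430 + fixed 164 = 594
{Red, Blue, Green, Amber, Violet, Teal}: Upton→Red 6·15=90, Vance→Green 6·10=60, Milton→Amber 4·5=20, York→Green 7·7=49, Ashby→Red 3·18=54, Quay→Red 3·12=36, Brent→Blue 3·18=54. Service 363; fixed 562; total 925.
No other subset beats 542.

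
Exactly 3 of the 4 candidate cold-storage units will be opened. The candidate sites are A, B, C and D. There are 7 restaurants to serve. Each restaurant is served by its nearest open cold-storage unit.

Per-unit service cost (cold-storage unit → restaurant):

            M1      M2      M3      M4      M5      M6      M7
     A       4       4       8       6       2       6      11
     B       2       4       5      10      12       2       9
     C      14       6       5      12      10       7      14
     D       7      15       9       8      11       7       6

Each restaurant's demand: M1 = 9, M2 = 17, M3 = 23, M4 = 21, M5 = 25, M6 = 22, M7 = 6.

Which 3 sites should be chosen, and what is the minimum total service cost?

With exactly 3 open, each restaurant uses its cheapest among the chosen.
{A, B, D}: M1→B 2·9=18, M2→A 4·17=68, M3→B 5·23=115, M4→A 6·21=126, M5→A 2·25=50, M6→B 2·22=44, M7→D 6·6=36. Service cost 457.
{A, B, C}: service cost 475
{A, C, D}: service cost 563
Among all 4 size-3 choices, {A, B, D} is lowest.

Choose A, B and D; total service cost 457.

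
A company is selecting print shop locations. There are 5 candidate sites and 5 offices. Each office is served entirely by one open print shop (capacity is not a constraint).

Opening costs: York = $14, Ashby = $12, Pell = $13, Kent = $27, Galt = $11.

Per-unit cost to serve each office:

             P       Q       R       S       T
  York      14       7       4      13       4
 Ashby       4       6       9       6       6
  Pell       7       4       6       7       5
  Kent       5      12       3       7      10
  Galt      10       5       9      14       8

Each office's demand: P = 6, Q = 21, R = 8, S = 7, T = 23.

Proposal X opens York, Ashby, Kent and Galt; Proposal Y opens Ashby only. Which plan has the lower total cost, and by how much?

Proposal X is cheaper by 63.

Proposal X: {York, Ashby, Kent, Galt}: P→Ashby 4·6=24, Q→Galt 5·21=105, R→Kent 3·8=24, S→Ashby 6·7=42, T→York 4·23=92. Service 287; fixed 64; total 351.
Proposal Y: {Ashby}: P→Ashby 4·6=24, Q→Ashby 6·21=126, R→Ashby 9·8=72, S→Ashby 6·7=42, T→Ashby 6·23=138. Service 402; fixed 12; total 414.
Difference: |351 − 414| = 63.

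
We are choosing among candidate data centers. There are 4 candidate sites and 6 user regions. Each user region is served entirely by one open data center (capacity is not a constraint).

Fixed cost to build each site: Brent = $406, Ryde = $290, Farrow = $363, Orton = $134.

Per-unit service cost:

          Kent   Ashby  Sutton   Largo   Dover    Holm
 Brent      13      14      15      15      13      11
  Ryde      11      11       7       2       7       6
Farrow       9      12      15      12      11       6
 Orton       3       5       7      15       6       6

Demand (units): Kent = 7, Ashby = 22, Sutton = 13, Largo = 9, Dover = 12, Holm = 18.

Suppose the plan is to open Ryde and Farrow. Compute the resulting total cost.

Each user region is assigned to its cheapest site among the open ones.
{Ryde, Farrow}: Kent→Farrow 9·7=63, Ashby→Ryde 11·22=242, Sutton→Ryde 7·13=91, Largo→Ryde 2·9=18, Dover→Ryde 7·12=84, Holm→Ryde 6·18=108. Service 606; fixed 653; total 1259.

Total cost: 1259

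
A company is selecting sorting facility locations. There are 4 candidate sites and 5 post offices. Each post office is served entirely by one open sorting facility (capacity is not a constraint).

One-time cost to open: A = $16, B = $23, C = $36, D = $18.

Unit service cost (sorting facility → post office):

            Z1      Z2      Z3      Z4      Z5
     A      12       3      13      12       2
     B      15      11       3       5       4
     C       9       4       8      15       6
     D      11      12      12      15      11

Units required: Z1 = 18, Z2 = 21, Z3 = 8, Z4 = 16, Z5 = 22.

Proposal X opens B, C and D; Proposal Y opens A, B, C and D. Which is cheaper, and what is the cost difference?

Proposal Y is cheaper by 49.

Proposal X: {B, C, D}: Z1→C 9·18=162, Z2→C 4·21=84, Z3→B 3·8=24, Z4→B 5·16=80, Z5→B 4·22=88. Service 438; fixed 77; total 515.
Proposal Y: {A, B, C, D}: Z1→C 9·18=162, Z2→A 3·21=63, Z3→B 3·8=24, Z4→B 5·16=80, Z5→A 2·22=44. Service 373; fixed 93; total 466.
Difference: |515 − 466| = 49.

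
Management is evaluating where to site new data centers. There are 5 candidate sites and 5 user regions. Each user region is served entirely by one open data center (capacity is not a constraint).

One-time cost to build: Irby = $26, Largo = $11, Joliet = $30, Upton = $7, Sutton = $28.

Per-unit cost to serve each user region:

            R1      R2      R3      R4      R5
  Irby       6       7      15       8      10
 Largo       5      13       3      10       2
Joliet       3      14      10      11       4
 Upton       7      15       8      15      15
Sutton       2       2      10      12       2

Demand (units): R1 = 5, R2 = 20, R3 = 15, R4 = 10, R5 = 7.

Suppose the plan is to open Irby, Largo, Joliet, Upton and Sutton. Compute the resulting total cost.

Total cost: 291

Each user region is assigned to its cheapest site among the open ones.
{Irby, Largo, Joliet, Upton, Sutton}: R1→Sutton 2·5=10, R2→Sutton 2·20=40, R3→Largo 3·15=45, R4→Irby 8·10=80, R5→Largo 2·7=14. Service 189; fixed 102; total 291.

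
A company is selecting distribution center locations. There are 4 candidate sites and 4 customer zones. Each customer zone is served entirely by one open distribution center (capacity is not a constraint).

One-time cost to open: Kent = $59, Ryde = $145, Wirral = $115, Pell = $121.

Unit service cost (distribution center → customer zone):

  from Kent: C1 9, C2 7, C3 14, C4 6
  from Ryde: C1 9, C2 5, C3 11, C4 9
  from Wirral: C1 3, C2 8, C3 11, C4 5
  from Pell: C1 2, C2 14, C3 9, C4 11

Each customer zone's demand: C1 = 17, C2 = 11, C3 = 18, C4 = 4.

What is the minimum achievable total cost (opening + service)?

For any fixed open set, each customer zone goes to its cheapest open site; total = fixed + service.
{Wirral}: C1→Wirral 3·17=51, C2→Wirral 8·11=88, C3→Wirral 11·18=198, C4→Wirral 5·4=20. Service 357; fixed 115; total 472.
{Kent, Pell}: C1→Pell 2·17=34, C2→Kent 7·11=77, C3→Pell 9·18=162, C4→Kent 6·4=24. Service 297; fixed 180; total 477.
{Pell}: service 394 + fixed 121 = 515
{Kent, Ryde, Wirral, Pell}: C1→Pell 2·17=34, C2→Ryde 5·11=55, C3→Pell 9·18=162, C4→Wirral 5·4=20. Service 271; fixed 440; total 711.
No other subset beats 472.

Minimum total cost: 472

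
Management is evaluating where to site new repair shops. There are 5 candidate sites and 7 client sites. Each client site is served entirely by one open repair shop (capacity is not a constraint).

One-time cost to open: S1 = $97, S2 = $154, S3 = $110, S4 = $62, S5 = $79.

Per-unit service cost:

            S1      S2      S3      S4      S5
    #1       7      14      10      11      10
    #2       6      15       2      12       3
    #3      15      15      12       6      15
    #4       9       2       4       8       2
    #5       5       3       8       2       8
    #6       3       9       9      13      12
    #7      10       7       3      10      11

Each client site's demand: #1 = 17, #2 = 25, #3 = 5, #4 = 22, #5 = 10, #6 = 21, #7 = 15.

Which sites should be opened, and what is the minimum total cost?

Open S1 and S3; minimum total cost 682.

For any fixed open set, each client site goes to its cheapest open site; total = fixed + service.
{S1, S3}: #1→S1 7·17=119, #2→S3 2·25=50, #3→S3 12·5=60, #4→S3 4·22=88, #5→S1 5·10=50, #6→S1 3·21=63, #7→S3 3·15=45. Service 475; fixed 207; total 682.
{S1, S3, S4}: service 415 + fixed 269 = 684
{S1, S3, S5}: #1→S1 7·17=119, #2→S3 2·25=50, #3→S3 12·5=60, #4→S5 2·22=44, #5→S1 5·10=50, #6→S1 3·21=63, #7→S3 3·15=45. Service 431; fixed 286; total 717.
{S1, S2, S3, S4, S5}: service 371 + fixed 502 = 873
No other subset beats 682.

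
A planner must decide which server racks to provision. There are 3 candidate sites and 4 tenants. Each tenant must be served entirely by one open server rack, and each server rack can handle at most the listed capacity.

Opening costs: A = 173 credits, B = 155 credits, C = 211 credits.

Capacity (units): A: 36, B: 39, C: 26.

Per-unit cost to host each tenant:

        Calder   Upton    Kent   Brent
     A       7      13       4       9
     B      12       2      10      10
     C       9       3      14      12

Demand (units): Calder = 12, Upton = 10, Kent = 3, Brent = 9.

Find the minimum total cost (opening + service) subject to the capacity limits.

Minimum total cost: 439

Open {B}: Calder→B 12·12=144, Upton→B 2·10=20, Kent→B 10·3=30, Brent→B 10·9=90.
Loads: B carries 34/39. Service 284; fixed 155; total 439.
Next best feasible plan costs 480.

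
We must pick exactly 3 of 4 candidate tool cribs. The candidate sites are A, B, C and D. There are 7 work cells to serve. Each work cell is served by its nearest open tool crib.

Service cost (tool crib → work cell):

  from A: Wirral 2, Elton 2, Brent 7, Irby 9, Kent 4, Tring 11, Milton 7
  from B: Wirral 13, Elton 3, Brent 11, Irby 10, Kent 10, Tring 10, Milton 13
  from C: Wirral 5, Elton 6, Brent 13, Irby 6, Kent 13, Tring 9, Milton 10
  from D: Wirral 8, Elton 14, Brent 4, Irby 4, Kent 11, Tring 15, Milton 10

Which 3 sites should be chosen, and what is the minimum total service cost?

Choose A, C and D; total service cost 32.

With exactly 3 open, each work cell uses its cheapest among the chosen.
{A, C, D}: Wirral→A 2, Elton→A 2, Brent→D 4, Irby→D 4, Kent→A 4, Tring→C 9, Milton→A 7. Service cost 32.
{A, B, D}: service cost 33
{A, B, C}: service cost 37
Among all 4 size-3 choices, {A, C, D} is lowest.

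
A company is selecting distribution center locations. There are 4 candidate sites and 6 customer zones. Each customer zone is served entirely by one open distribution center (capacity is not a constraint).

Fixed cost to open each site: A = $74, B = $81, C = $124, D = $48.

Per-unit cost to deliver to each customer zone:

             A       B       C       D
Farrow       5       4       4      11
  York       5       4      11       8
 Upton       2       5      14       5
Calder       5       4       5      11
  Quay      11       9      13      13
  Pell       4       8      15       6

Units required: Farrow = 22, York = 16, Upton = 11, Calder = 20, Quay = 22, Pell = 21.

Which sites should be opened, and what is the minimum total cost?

Open A and B; minimum total cost 691.

For any fixed open set, each customer zone goes to its cheapest open site; total = fixed + service.
{A, B}: Farrow→B 4·22=88, York→B 4·16=64, Upton→A 2·11=22, Calder→B 4·20=80, Quay→B 9·22=198, Pell→A 4·21=84. Service 536; fixed 155; total 691.
{A}: service 638 + fixed 74 = 712
{B}: service 653 + fixed 81 = 734
{A, B, C, D}: Farrow→B 4·22=88, York→B 4·16=64, Upton→A 2·11=22, Calder→B 4·20=80, Quay→B 9·22=198, Pell→A 4·21=84. Service 536; fixed 327; total 863.
No other subset beats 691.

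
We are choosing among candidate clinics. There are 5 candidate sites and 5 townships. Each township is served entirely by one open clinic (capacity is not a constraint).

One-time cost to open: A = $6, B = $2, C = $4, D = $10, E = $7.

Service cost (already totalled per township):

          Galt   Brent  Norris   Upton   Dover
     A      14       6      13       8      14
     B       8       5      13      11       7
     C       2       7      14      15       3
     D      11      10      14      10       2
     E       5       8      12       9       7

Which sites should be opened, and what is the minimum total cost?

Open B and C; minimum total cost 40.

For any fixed open set, each township goes to its cheapest open site; total = fixed + service.
{B, C}: Galt→C 2, Brent→B 5, Norris→B 13, Upton→B 11, Dover→C 3. Service 34; fixed 6; total 40.
{A, C}: service 32 + fixed 10 = 42
{A, B, C}: service 31 + fixed 12 = 43
{A, B, C, D, E}: service 29 + fixed 29 = 58
No other subset beats 40.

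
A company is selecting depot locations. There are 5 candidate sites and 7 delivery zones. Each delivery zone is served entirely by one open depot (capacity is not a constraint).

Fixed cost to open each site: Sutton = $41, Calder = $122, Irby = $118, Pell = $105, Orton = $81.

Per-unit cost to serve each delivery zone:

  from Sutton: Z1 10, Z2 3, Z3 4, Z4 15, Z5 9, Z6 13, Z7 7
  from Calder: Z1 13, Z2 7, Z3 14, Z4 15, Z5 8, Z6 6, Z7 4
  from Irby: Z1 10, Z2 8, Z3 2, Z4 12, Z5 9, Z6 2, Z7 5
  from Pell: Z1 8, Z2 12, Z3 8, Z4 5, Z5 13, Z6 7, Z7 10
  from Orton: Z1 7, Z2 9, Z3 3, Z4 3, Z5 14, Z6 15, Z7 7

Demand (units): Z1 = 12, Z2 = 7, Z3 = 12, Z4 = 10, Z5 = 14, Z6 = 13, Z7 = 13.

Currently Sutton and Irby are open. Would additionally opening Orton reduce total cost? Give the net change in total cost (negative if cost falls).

Current service cost with {Sutton, Irby}: 502.
Adding Orton: each delivery zone re-picks its cheapest; new service cost 376, saving 126.
Extra fixed cost: 81. Net change = 81 − 126 = -45.
(Totals: 661 → 616.)

Yes — net change −45 (cost falls by 45).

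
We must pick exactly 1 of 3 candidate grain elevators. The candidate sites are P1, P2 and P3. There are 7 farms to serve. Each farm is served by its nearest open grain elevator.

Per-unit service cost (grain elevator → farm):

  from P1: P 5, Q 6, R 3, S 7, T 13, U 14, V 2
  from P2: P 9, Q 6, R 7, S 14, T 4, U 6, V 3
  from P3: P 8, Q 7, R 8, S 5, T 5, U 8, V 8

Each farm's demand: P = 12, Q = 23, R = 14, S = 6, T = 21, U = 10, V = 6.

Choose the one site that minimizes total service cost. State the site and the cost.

Choose P2 only; total service cost 590.

With exactly 1 open, each farm uses its cheapest among the chosen.
{P2}: P→P2 9·12=108, Q→P2 6·23=138, R→P2 7·14=98, S→P2 14·6=84, T→P2 4·21=84, U→P2 6·10=60, V→P2 3·6=18. Service cost 590.
{P3}: service cost 632
{P1}: service cost 707
Among all 3 size-1 choices, {P2} is lowest.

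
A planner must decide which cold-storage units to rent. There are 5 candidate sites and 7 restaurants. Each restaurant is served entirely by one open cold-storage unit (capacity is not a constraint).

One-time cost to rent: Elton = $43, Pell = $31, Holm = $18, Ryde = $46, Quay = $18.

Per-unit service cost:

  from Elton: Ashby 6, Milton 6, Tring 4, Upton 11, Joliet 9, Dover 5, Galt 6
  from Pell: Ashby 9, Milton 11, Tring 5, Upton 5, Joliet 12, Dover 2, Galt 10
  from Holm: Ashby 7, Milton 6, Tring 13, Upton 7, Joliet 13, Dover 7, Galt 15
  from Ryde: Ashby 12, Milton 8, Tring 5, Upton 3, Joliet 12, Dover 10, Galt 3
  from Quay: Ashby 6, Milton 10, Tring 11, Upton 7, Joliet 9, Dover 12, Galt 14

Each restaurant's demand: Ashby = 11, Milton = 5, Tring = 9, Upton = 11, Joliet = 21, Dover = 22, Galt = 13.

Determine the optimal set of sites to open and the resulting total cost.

Open Pell, Ryde and Quay; minimum total cost 551.

For any fixed open set, each restaurant goes to its cheapest open site; total = fixed + service.
{Pell, Ryde, Quay}: Ashby→Quay 6·11=66, Milton→Ryde 8·5=40, Tring→Pell 5·9=45, Upton→Ryde 3·11=33, Joliet→Quay 9·21=189, Dover→Pell 2·22=44, Galt→Ryde 3·13=39. Service 456; fixed 95; total 551.
{Elton, Pell, Ryde}: Ashby→Elton 6·11=66, Milton→Elton 6·5=30, Tring→Elton 4·9=36, Upton→Ryde 3·11=33, Joliet→Elton 9·21=189, Dover→Pell 2·22=44, Galt→Ryde 3·13=39. Service 437; fixed 120; total 557.
{Pell, Holm, Ryde, Quay}: service 446 + fixed 113 = 559
{Elton, Pell, Holm, Ryde, Quay}: service 437 + fixed 156 = 593
No other subset beats 551.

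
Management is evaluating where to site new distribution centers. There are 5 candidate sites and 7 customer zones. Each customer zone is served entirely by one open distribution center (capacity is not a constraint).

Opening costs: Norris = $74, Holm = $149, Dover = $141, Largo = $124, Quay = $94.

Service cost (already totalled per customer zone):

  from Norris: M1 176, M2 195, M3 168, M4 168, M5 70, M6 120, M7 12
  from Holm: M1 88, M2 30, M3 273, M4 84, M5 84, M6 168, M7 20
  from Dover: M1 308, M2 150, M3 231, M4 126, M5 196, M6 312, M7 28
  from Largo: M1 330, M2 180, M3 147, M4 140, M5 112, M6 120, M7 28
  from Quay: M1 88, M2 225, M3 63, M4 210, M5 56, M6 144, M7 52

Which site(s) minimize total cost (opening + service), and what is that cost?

For any fixed open set, each customer zone goes to its cheapest open site; total = fixed + service.
{Holm, Quay}: M1→Holm 88, M2→Holm 30, M3→Quay 63, M4→Holm 84, M5→Quay 56, M6→Quay 144, M7→Holm 20. Service 485; fixed 243; total 728.
{Norris, Holm, Quay}: M1→Holm 88, M2→Holm 30, M3→Quay 63, M4→Holm 84, M5→Quay 56, M6→Norris 120, M7→Norris 12. Service 453; fixed 317; total 770.
{Norris, Holm}: service 572 + fixed 223 = 795
{Norris, Holm, Dover, Largo, Quay}: service 453 + fixed 582 = 1035
No other subset beats 728.

Open Holm and Quay; minimum total cost 728.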